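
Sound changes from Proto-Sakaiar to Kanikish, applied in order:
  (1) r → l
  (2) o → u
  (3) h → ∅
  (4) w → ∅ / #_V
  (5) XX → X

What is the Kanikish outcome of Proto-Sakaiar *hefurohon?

Kanikish: *hefurohon
  hefurohon → hefulohon   [unconditioned shift]
  hefulohon → hefuluhun   [vowel merger]
  hefuluhun → efuluun   [h-loss]
  efuluun (rule 4 does not apply)
  efuluun → efulun   [degemination]
  giving Kanikish efulun.

efulun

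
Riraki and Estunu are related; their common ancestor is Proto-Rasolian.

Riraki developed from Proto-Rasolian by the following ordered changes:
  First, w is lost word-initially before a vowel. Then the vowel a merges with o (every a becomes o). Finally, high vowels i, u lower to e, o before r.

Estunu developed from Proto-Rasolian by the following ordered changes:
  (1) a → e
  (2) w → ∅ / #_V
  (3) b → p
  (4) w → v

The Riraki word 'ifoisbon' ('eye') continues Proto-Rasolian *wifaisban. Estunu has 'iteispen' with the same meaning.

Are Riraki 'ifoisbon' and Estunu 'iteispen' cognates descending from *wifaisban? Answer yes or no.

Derive the expected Estunu reflex of *wifaisban:
Estunu: *wifaisban > wifeisben > ifeisben > ifeispen  (by vowel merger, glide loss, unconditioned shift)
The regular Estunu reflex would be 'ifeispen', but the attested form is 'iteispen'. The correspondence is irregular, so they are not cognates (the Estunu form has a different source).

no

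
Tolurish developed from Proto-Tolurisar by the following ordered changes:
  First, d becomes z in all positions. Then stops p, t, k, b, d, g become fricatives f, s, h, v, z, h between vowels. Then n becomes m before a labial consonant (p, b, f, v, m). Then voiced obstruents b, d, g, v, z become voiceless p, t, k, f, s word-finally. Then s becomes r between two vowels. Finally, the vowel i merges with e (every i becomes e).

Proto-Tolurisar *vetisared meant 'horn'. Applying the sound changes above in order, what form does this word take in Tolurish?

vererares

Tolurish: start from *vetisared.
  rule 1 (unconditioned shift): vetisared → vetisarez
  rule 2 (intervocalic lenition): vetisarez → vesisarez
  rule 3: no change — vesisarez
  rule 4 (final devoicing): vesisarez → vesisares
  rule 5 (rhotacism): vesisares → verirares
  rule 6 (vowel merger): verirares → vererares
  ⇒ Tolurish vererares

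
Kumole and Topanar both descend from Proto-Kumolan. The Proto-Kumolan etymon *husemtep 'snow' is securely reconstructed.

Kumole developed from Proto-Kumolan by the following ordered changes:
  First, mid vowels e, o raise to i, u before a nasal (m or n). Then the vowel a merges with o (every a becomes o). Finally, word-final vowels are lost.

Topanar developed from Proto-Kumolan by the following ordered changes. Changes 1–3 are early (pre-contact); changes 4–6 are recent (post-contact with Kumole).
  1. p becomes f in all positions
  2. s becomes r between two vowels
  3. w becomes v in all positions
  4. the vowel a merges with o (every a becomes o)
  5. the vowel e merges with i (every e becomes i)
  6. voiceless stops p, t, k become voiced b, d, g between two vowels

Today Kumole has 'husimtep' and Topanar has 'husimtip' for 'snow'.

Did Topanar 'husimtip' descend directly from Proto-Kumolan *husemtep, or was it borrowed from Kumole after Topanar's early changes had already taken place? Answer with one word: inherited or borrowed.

If inherited, *husemtep would pass through all of Topanar's changes:
Topanar: *husemtep
  husemtep → husemtef   [unconditioned shift]
  husemtef → huremtef   [rhotacism]
  huremtef (rule 3 does not apply)
  huremtef (rule 4 does not apply)
  huremtef → hurimtif   [vowel merger]
  hurimtif (rule 6 does not apply)
  giving Topanar hurimtif.
If borrowed from Kumole 'husimtep' after the early changes, it would undergo only the recent ones:
  rule 4 (vowel merger): no change (husimtep)
  rule 5 (vowel merger): husimtep → husimtip
  rule 6 (intervocalic voicing): no change (husimtip)
  ⇒ as a loan: husimtip
Topanar 'husimtip' matches the loan outcome 'husimtip', not the inherited 'hurimtif' — it skipped the early Topanar changes, so it was borrowed from Kumole.

borrowed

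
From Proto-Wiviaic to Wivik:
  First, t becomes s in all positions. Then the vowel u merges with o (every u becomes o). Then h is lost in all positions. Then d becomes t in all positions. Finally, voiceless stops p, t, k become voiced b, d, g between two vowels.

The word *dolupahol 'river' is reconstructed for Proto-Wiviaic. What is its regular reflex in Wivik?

tolobaol

Wivik: start from *dolupahol.
  rule 1: no change — dolupahol
  rule 2 (vowel merger): dolupahol → dolopahol
  rule 3 (h-loss): dolopahol → dolopaol
  rule 4 (unconditioned shift): dolopaol → tolopaol
  rule 5 (intervocalic voicing): tolopaol → tolobaol
  ⇒ Wivik tolobaol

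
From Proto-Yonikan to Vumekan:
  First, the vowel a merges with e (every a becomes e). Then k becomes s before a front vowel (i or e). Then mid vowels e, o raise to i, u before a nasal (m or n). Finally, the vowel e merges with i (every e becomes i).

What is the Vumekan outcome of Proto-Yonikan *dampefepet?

Vumekan: *dampefepet
  dampefepet → dempefepet   [vowel merger]
  dempefepet (rule 2 does not apply)
  dempefepet → dimpefepet   [pre-nasal raising]
  dimpefepet → dimpifipit   [vowel merger]
  giving Vumekan dimpifipit.

dimpifipit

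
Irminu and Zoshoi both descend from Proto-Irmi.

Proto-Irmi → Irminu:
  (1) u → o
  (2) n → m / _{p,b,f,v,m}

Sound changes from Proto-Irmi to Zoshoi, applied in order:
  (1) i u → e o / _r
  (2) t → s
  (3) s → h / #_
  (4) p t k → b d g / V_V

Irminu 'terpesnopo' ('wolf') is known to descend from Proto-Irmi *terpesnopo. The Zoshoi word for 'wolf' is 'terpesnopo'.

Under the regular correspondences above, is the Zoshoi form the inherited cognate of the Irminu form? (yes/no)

Derive the expected Zoshoi reflex of *terpesnopo:
Zoshoi: *terpesnopo
  terpesnopo (rule 1 does not apply)
  terpesnopo → serpesnopo   [unconditioned shift]
  serpesnopo → herpesnopo   [debuccalisation]
  herpesnopo → herpesnobo   [intervocalic voicing]
  giving Zoshoi herpesnobo.
The regular Zoshoi reflex would be 'herpesnobo', but the attested form is 'terpesnopo'. The correspondence is irregular, so they are not cognates (the Zoshoi form has a different source).

no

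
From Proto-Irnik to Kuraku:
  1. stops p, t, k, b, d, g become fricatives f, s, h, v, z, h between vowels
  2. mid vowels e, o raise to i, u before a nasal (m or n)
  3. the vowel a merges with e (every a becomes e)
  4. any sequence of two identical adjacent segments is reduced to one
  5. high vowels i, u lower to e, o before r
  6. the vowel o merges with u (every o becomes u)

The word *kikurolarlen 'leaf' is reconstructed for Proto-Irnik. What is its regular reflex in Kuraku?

kihurulerlin

Kuraku: *kikurolarlen
  kikurolarlen → kihurolarlen   [intervocalic lenition]
  kihurolarlen → kihurolarlin   [pre-nasal raising]
  kihurolarlin → kihurolerlin   [vowel merger]
  kihurolerlin (rule 4 does not apply)
  kihurolerlin → kihorolerlin   [pre-rhotic lowering]
  kihorolerlin → kihurulerlin   [vowel merger]
  giving Kuraku kihurulerlin.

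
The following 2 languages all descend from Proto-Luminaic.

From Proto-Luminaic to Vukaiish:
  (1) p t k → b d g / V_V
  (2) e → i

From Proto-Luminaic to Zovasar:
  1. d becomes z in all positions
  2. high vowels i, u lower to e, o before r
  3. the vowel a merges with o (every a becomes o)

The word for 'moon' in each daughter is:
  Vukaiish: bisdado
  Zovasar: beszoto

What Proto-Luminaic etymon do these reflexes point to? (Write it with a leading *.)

Position 6: Vukaiish has d, Zovasar has t. Zovasar preserves t here (none of its changes turn any other segment into t), so the proto-segment is *t.
Position 5: Vukaiish has a, Zovasar has o. Vukaiish preserves a here (none of its changes turn any other segment into a), so the proto-segment is *a.
This points to *besdato. Verify forward in each daughter:
Vukaiish: start from *besdato.
  rule 1 (intervocalic voicing): besdato → besdado
  rule 2 (vowel merger): besdado → bisdado
  ⇒ Vukaiish bisdado
Zovasar: *besdato
  besdato → beszato   [unconditioned shift]
  beszato (rule 2 does not apply)
  beszato → beszoto   [vowel merger]
  giving Zovasar beszoto.
*besdato is the unique common source.

*besdato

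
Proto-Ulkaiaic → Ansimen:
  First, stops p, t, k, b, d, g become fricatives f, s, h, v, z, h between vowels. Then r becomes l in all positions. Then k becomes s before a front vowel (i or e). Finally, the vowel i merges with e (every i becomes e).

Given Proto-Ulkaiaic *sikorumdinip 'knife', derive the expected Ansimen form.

Ansimen: *sikorumdinip > sihorumdinip > siholumdinip > seholumdenep  (by intervocalic lenition, unconditioned shift, vowel merger)

seholumdenep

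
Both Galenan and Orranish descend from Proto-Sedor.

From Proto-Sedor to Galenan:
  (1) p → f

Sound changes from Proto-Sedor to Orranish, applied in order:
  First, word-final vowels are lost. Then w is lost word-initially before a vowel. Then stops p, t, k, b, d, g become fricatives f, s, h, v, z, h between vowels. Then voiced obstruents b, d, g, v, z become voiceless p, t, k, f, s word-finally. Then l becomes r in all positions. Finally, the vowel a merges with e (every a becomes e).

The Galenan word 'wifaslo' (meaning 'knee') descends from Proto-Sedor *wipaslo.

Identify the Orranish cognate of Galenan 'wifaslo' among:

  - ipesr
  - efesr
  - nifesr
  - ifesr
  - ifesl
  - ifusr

ifesr

Orranish: start from *wipaslo.
  rule 1 (apocope): wipaslo → wipasl
  rule 2 (glide loss): wipasl → ipasl
  rule 3 (intervocalic lenition): ipasl → ifasl
  rule 4: no change — ifasl
  rule 5 (unconditioned shift): ifasl → ifasr
  rule 6 (vowel merger): ifasr → ifesr
  ⇒ Orranish ifesr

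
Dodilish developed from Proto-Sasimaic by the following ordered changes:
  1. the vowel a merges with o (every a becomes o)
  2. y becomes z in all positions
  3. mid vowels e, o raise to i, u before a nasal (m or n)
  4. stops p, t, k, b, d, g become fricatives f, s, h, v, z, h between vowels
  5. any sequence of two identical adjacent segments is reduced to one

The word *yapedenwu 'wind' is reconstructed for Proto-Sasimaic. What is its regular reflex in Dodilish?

zofezinwu

Dodilish: *yapedenwu > yopedenwu > zopedenwu > zopedinwu > zofezinwu  (by vowel merger, unconditioned shift, pre-nasal raising, intervocalic lenition)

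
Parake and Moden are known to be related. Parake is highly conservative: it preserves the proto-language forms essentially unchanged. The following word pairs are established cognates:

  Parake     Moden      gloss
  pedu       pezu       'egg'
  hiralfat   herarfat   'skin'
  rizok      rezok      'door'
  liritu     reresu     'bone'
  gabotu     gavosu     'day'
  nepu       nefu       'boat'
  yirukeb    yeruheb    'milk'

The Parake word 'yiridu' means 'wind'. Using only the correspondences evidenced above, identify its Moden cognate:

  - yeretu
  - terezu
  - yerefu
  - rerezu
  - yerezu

yerezu

hiralfat ~ herarfat, liritu ~ reresu — Parake i corresponds to Moden e after a consonant, before r.
rizok ~ rezok, liritu ~ reresu — Parake i corresponds to Moden e after a consonant, before a consonant other than r, m, n, p, b, f, v.
pedu ~ pezu — Parake d corresponds to Moden z between vowels (before a back vowel).
Applying these to Parake 'yiridu':
  yiridu → yeridu   (i→e after a consonant, before r)
  yeridu → yeredu   (i→e after a consonant, before a consonant other than r, m, n, p, b, f, v)
  yeredu → yerezu   (d→z between vowels (before a back vowel))
So the Moden cognate is 'yerezu'.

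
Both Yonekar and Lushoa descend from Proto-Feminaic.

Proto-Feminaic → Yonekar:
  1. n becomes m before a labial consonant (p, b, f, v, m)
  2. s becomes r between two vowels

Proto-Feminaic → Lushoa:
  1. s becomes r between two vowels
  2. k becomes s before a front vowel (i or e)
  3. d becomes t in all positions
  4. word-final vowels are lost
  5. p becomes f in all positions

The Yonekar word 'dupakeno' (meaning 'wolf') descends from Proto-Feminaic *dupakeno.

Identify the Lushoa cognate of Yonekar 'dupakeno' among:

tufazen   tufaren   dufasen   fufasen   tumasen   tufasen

Lushoa: *dupakeno > dupaseno > tupaseno > tupasen > tufasen  (by palatalisation, unconditioned shift, apocope, unconditioned shift)

tufasen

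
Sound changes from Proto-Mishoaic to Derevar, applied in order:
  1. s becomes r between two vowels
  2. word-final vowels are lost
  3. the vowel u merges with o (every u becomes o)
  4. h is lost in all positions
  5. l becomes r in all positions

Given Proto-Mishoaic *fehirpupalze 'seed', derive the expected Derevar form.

feirpoparz

Derevar: start from *fehirpupalze.
  rule 1: no change — fehirpupalze
  rule 2 (apocope): fehirpupalze → fehirpupalz
  rule 3 (vowel merger): fehirpupalz → fehirpopalz
  rule 4 (h-loss): fehirpopalz → feirpopalz
  rule 5 (unconditioned shift): feirpopalz → feirpoparz
  ⇒ Derevar feirpoparz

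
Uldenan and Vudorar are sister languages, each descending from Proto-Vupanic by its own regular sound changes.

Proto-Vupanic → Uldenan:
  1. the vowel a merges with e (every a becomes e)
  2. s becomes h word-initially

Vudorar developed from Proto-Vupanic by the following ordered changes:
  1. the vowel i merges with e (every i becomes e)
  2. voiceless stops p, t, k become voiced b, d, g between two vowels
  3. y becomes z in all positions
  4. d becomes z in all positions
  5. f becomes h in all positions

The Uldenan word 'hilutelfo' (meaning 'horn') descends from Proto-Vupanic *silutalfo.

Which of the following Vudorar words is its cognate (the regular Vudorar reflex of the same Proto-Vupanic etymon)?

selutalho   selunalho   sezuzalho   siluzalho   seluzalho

seluzalho

Vudorar: *silutalfo > selutalfo > seludalfo > seluzalfo > seluzalho  (by vowel merger, intervocalic voicing, unconditioned shift, unconditioned shift)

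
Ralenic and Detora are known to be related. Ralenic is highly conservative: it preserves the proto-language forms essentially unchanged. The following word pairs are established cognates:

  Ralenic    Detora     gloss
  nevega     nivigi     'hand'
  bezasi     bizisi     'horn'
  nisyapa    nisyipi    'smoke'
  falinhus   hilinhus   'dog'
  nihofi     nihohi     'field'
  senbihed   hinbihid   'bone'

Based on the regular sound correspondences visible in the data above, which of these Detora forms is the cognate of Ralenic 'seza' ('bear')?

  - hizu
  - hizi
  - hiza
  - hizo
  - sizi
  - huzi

hizi

senbihed ~ hinbihid — Ralenic s corresponds to Detora h word-initially before a front vowel.
nevega ~ nivigi, bezasi ~ bizisi — Ralenic e corresponds to Detora i after a consonant, before a consonant other than r, m, n, p, b, f, v.
nevega ~ nivigi, nisyapa ~ nisyipi — Ralenic a corresponds to Detora i word-finally.
Applying these to Ralenic 'seza':
  seza → heza   (s→h word-initially before a front vowel)
  heza → hiza   (e→i after a consonant, before a consonant other than r, m, n, p, b, f, v)
  hiza → hizi   (a→i word-finally)
So the Detora cognate is 'hizi'.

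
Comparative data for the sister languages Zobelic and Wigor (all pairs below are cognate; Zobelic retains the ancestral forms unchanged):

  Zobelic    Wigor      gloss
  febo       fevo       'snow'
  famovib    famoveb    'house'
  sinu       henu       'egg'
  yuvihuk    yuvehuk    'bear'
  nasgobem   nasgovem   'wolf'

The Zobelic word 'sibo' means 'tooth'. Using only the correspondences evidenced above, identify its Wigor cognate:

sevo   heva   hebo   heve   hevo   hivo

hevo

sinu ~ henu — Zobelic s corresponds to Wigor h word-initially before a front vowel.
famovib ~ famoveb — Zobelic i corresponds to Wigor e after a consonant, before a labial obstruent.
febo ~ fevo — Zobelic b corresponds to Wigor v between vowels (before a back vowel).
Applying these to Zobelic 'sibo':
  sibo → hibo   (s→h word-initially before a front vowel)
  hibo → hebo   (i→e after a consonant, before a labial obstruent)
  hebo → hevo   (b→v between vowels (before a back vowel))
So the Wigor cognate is 'hevo'.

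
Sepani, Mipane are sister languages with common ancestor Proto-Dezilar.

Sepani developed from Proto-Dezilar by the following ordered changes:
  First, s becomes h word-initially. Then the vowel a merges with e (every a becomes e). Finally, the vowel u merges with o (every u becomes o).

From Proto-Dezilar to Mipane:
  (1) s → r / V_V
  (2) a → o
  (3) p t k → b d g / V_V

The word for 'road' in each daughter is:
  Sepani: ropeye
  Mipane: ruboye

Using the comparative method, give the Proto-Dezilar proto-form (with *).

*rupaye

Position 2: Sepani has o, Mipane has u. Mipane preserves u here (none of its changes turn any other segment into u), so the proto-segment is *u.
Position 3: Sepani has p, Mipane has b. Sepani preserves p here (none of its changes turn any other segment into p), so the proto-segment is *p.
Position 4: Sepani has e, Mipane has o. Taking the neighbouring segments as reconstructed: Sepani e could go back to *a or *e; Mipane o could go back to *a or *o — the one source consistent with every daughter is *a.
The remaining positions agree across the daughters. Check the candidate against every language:
Sepani: *rupaye > rupeye > ropeye  (by vowel merger, vowel merger)
Mipane: *rupaye
  rupaye (rule 1 does not apply)
  rupaye → rupoye   [vowel merger]
  rupoye → ruboye   [intervocalic voicing]
  giving Mipane ruboye.
*rupaye is the unique common source.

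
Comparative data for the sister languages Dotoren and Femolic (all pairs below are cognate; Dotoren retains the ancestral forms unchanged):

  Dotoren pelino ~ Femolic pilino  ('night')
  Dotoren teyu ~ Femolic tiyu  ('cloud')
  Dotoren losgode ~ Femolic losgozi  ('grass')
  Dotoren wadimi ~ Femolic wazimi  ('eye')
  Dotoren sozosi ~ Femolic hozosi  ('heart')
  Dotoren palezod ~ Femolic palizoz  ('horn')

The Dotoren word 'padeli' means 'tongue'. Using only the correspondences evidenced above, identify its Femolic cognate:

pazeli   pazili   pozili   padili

pazili

losgode ~ losgozi — Dotoren d corresponds to Femolic z between vowels (before a front vowel).
pelino ~ pilino, teyu ~ tiyu — Dotoren e corresponds to Femolic i after a consonant, before a consonant other than r, m, n, p, b, f, v.
Applying these to Dotoren 'padeli':
  padeli → pazeli   (d→z between vowels (before a front vowel))
  pazeli → pazili   (e→i after a consonant, before a consonant other than r, m, n, p, b, f, v)
So the Femolic cognate is 'pazili'.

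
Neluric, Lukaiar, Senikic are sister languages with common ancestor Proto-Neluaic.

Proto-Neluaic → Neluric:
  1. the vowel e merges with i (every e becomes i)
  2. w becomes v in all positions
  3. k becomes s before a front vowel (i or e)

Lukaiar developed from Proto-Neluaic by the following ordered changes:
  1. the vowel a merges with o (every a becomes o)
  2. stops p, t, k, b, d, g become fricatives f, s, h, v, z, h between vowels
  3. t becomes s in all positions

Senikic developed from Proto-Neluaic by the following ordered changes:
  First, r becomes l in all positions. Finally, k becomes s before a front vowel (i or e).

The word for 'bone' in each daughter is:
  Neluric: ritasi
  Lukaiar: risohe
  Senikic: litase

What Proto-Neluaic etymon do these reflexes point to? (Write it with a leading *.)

Position 1: Neluric has r, Lukaiar has r, Senikic has l. Neluric preserves r here (none of its changes turn any other segment into r), so the proto-segment is *r.
Position 6: Neluric has i, Lukaiar has e, Senikic has e. Lukaiar preserves e here (none of its changes turn any other segment into e), so the proto-segment is *e.
Position 3: Neluric has t, Lukaiar has s, Senikic has t. Neluric preserves t here (none of its changes turn any other segment into t), so the proto-segment is *t.
This points to *ritake. Verify forward in each daughter:
Neluric: *ritake > ritaki > ritasi  (by vowel merger, palatalisation)
Lukaiar: *ritake > ritoke > risohe  (by vowel merger, intervocalic lenition)
Senikic: *ritake > litake > litase  (by unconditioned shift, palatalisation)
*ritake is the unique common source.

*ritake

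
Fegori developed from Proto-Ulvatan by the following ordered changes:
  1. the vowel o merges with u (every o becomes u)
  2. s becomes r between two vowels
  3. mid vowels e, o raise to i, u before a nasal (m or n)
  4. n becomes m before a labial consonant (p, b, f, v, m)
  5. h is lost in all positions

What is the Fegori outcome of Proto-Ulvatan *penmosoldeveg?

pimmuruldeveg

Fegori: *penmosoldeveg > penmusuldeveg > penmuruldeveg > pinmuruldeveg > pimmuruldeveg  (by vowel merger, rhotacism, pre-nasal raising, nasal place assimilation)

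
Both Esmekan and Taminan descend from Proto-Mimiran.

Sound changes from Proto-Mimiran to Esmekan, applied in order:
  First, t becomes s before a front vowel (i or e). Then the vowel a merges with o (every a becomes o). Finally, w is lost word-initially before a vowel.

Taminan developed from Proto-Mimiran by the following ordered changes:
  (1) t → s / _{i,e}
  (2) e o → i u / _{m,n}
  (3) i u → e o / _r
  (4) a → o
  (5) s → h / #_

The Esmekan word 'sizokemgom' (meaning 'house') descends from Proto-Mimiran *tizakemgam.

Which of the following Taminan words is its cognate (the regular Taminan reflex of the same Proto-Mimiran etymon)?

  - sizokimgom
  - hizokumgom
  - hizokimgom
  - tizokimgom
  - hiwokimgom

Taminan: *tizakemgam > sizakemgam > sizakimgam > sizokimgom > hizokimgom  (by palatalisation, pre-nasal raising, vowel merger, debuccalisation)
Only 'hizokimgom' matches the regular Taminan development of *tizakemgam.

hizokimgom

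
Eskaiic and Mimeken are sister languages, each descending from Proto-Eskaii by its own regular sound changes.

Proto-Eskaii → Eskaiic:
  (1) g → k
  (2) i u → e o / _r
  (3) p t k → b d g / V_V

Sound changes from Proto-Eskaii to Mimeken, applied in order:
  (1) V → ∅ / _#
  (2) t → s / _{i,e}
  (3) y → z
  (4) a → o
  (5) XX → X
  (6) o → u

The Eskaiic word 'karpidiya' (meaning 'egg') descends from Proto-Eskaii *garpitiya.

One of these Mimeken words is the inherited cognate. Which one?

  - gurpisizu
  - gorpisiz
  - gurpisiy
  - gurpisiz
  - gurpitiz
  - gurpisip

gurpisiz

Mimeken: start from *garpitiya.
  rule 1 (apocope): garpitiya → garpitiy
  rule 2 (palatalisation): garpitiy → garpisiy
  rule 3 (unconditioned shift): garpisiy → garpisiz
  rule 4 (vowel merger): garpisiz → gorpisiz
  rule 5: no change — gorpisiz
  rule 6 (vowel merger): gorpisiz → gurpisiz
  ⇒ Mimeken gurpisiz
Among the options, 'gurpisiz' alone shows every Mimeken change applied in order.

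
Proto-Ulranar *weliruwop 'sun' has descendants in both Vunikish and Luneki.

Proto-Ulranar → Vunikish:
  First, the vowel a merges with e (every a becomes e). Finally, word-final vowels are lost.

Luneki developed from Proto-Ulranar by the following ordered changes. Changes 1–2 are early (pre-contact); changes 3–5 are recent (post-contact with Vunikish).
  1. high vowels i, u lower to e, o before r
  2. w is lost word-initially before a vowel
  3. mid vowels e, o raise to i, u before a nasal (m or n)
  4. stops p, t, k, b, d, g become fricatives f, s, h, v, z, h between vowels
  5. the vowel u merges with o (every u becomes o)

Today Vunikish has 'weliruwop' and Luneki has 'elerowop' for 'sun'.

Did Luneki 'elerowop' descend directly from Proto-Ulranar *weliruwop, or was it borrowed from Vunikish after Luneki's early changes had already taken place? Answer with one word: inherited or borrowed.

inherited

If inherited, *weliruwop would pass through all of Luneki's changes:
Luneki: *weliruwop > weleruwop > eleruwop > elerowop  (by pre-rhotic lowering, glide loss, vowel merger)
If borrowed from Vunikish 'weliruwop' after the early changes, it would undergo only the recent ones:
  rule 3 (pre-nasal raising): no change (weliruwop)
  rule 4 (intervocalic lenition): no change (weliruwop)
  rule 5 (vowel merger): weliruwop → welirowop
  ⇒ as a loan: welirowop
Luneki 'elerowop' matches the inherited outcome exactly, so it is an inherited cognate, not a loan.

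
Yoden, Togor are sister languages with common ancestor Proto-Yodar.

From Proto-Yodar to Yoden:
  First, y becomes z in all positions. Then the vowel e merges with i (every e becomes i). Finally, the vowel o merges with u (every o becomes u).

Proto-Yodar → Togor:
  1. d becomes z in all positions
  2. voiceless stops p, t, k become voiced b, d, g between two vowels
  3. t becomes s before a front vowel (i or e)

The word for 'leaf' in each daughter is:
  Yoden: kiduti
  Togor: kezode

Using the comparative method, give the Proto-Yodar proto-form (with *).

*kedote

Position 6: Yoden has i, Togor has e. Togor preserves e here (none of its changes turn any other segment into e), so the proto-segment is *e.
Position 2: Yoden has i, Togor has e. Togor preserves e here (none of its changes turn any other segment into e), so the proto-segment is *e.
Continuing position by position gives *kedote; check it forward:
Yoden: start from *kedote.
  rule 1: no change — kedote
  rule 2 (vowel merger): kedote → kidoti
  rule 3 (vowel merger): kidoti → kiduti
  ⇒ Yoden kiduti
Togor: *kedote > kezote > kezode  (by unconditioned shift, intervocalic voicing)
Only *kedote yields all of Yoden kiduti, Togor kezode.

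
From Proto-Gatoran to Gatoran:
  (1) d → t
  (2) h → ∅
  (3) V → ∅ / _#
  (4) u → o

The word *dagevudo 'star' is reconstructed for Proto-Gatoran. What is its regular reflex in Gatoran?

Gatoran: *dagevudo
  dagevudo → tagevuto   [unconditioned shift]
  tagevuto (rule 2 does not apply)
  tagevuto → tagevut   [apocope]
  tagevut → tagevot   [vowel merger]
  giving Gatoran tagevot.

tagevot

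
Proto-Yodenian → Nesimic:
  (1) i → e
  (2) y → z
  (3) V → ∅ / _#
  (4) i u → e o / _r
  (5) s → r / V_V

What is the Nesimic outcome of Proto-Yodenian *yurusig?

zorureg

Nesimic: *yurusig
  yurusig → yuruseg   [vowel merger]
  yuruseg → zuruseg   [unconditioned shift]
  zuruseg (rule 3 does not apply)
  zuruseg → zoruseg   [pre-rhotic lowering]
  zoruseg → zorureg   [rhotacism]
  giving Nesimic zorureg.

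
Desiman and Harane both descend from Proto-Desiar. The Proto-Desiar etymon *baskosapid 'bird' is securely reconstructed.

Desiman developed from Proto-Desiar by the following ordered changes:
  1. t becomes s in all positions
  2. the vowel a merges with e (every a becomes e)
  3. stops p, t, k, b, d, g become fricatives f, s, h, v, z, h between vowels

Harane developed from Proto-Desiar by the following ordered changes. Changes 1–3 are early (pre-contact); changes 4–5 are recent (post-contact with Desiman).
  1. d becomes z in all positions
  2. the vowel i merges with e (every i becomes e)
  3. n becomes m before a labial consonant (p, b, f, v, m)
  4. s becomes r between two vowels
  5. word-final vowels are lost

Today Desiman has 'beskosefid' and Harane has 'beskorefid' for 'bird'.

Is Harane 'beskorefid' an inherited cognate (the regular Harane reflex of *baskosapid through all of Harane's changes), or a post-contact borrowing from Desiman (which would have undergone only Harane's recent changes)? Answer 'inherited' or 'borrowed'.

If inherited, *baskosapid would pass through all of Harane's changes:
Harane: start from *baskosapid.
  rule 1 (unconditioned shift): baskosapid → baskosapiz
  rule 2 (vowel merger): baskosapiz → baskosapez
  rule 3: no change — baskosapez
  rule 4 (rhotacism): baskosapez → baskorapez
  rule 5: no change — baskorapez
  ⇒ Harane baskorapez
If borrowed from Desiman 'beskosefid' after the early changes, it would undergo only the recent ones:
  rule 4 (rhotacism): beskosefid → beskorefid
  rule 5 (apocope): no change (beskorefid)
  ⇒ as a loan: beskorefid
Harane 'beskorefid' matches the loan outcome 'beskorefid', not the inherited 'baskorapez' — it skipped the early Harane changes, so it was borrowed from Desiman.

borrowed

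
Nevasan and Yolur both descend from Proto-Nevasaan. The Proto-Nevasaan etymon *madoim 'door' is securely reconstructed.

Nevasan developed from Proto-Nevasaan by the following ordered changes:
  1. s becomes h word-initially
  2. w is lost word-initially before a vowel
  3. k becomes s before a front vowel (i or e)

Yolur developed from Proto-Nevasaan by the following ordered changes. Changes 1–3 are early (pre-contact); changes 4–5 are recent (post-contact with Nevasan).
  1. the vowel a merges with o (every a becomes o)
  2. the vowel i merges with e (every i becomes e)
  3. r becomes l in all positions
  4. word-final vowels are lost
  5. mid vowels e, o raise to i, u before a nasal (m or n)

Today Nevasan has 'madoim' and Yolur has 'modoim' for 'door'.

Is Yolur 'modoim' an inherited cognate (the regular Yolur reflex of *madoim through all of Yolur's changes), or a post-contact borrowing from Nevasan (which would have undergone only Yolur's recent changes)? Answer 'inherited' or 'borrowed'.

If inherited, *madoim would pass through all of Yolur's changes:
Yolur: start from *madoim.
  rule 1 (vowel merger): madoim → modoim
  rule 2 (vowel merger): modoim → modoem
  rule 3: no change — modoem
  rule 4: no change — modoem
  rule 5 (pre-nasal raising): modoem → modoim
  ⇒ Yolur modoim
If borrowed from Nevasan 'madoim' after the early changes, it would undergo only the recent ones:
  rule 4 (apocope): no change (madoim)
  rule 5 (pre-nasal raising): no change (madoim)
  ⇒ as a loan: madoim
Yolur 'modoim' matches the inherited outcome exactly, so it is an inherited cognate, not a loan.

inherited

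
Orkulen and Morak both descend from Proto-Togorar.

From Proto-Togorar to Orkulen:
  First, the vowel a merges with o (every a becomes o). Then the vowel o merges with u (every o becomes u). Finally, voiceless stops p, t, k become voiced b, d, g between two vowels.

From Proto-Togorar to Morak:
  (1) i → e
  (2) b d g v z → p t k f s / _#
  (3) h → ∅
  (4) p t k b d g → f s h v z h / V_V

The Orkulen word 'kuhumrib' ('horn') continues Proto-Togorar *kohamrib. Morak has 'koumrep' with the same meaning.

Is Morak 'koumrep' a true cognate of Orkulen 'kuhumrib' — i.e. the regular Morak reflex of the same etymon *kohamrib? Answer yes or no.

no

Derive the expected Morak reflex of *kohamrib:
Morak: start from *kohamrib.
  rule 1 (vowel merger): kohamrib → kohamreb
  rule 2 (final devoicing): kohamreb → kohamrep
  rule 3 (h-loss): kohamrep → koamrep
  rule 4: no change — koamrep
  ⇒ Morak koamrep
The regular Morak reflex would be 'koamrep', but the attested form is 'koumrep'. The correspondence is irregular, so they are not cognates (the Morak form has a different source).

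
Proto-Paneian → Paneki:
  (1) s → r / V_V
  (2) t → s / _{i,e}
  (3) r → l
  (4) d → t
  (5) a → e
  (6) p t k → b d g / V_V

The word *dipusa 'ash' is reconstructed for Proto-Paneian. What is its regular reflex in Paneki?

tibule

Paneki: *dipusa > dipura > dipula > tipula > tipule > tibule  (by rhotacism, unconditioned shift, unconditioned shift, vowel merger, intervocalic voicing)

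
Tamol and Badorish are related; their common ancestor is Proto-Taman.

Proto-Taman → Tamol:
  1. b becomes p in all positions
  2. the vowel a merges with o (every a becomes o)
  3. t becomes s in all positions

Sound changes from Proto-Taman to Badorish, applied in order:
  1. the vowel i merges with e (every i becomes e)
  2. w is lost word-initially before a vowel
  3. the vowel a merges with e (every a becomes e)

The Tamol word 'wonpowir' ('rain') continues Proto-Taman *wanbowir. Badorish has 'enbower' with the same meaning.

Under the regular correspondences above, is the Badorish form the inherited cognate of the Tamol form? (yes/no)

Derive the expected Badorish reflex of *wanbowir:
Badorish: *wanbowir
  wanbowir → wanbower   [vowel merger]
  wanbower → anbower   [glide loss]
  anbower → enbower   [vowel merger]
  giving Badorish enbower.
Badorish 'enbower' matches the regular reflex exactly, so the pair is cognate.

yes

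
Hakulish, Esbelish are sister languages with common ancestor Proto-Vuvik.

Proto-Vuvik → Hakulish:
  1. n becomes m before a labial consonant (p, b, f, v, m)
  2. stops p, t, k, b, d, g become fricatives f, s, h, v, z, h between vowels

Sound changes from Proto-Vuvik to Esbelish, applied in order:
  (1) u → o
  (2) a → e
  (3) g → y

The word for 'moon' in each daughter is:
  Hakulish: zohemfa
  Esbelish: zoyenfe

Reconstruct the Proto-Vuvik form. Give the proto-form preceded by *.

*zogenfa

Position 5: Hakulish has m, Esbelish has n. Esbelish preserves n here (none of its changes turn any other segment into n), so the proto-segment is *n.
Position 7: Hakulish has a, Esbelish has e. Hakulish preserves a here (none of its changes turn any other segment into a), so the proto-segment is *a.
Position 3: Hakulish has h, Esbelish has y. Taking the neighbouring segments as reconstructed: Hakulish h could go back to *k or *g or *h; Esbelish y could go back to *g or *y — the one source consistent with every daughter is *g.
This points to *zogenfa. Verify forward in each daughter:
Hakulish: *zogenfa
  zogenfa → zogemfa   [nasal place assimilation]
  zogemfa → zohemfa   [intervocalic lenition]
  giving Hakulish zohemfa.
Esbelish: *zogenfa
  zogenfa (rule 1 does not apply)
  zogenfa → zogenfe   [vowel merger]
  zogenfe → zoyenfe   [unconditioned shift]
  giving Esbelish zoyenfe.
No other proto-form is consistent with every reflex, so the reconstruction is *zogenfa.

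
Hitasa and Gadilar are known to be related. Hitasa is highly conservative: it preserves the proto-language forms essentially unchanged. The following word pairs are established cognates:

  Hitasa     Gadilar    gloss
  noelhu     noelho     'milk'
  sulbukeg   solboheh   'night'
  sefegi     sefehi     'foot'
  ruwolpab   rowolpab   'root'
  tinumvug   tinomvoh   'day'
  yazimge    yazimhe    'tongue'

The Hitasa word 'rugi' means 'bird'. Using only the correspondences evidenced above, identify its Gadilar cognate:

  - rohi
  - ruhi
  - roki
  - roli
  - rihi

sulbukeg ~ solboheh, ruwolpab ~ rowolpab — Hitasa u corresponds to Gadilar o after a consonant, before a consonant other than r, m, n, p, b, f, v.
sefegi ~ sefehi — Hitasa g corresponds to Gadilar h between vowels (before a front vowel).
Applying these to Hitasa 'rugi':
  rugi → rogi   (u→o after a consonant, before a consonant other than r, m, n, p, b, f, v)
  rogi → rohi   (g→h between vowels (before a front vowel))
So the Gadilar cognate is 'rohi'.

rohi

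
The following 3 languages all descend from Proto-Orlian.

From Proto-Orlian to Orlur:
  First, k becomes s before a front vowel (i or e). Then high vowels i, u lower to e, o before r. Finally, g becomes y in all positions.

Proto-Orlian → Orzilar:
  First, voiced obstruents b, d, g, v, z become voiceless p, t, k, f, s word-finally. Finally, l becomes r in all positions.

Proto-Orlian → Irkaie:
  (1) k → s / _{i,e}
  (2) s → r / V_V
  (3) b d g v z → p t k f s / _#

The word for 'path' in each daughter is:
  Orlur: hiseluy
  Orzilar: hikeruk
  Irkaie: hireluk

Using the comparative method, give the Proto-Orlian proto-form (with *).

*hikelug

Position 7: Orlur has y, Orzilar has k, Irkaie has k. Taking the neighbouring segments as reconstructed: Orlur y could go back to *g or *y; Orzilar k could go back to *k or *g; Irkaie k could go back to *k or *g — the one source consistent with every daughter is *g.
Position 5: Orlur has l, Orzilar has r, Irkaie has l. Orlur preserves l here (none of its changes turn any other segment into l), so the proto-segment is *l.
This points to *hikelug. Verify forward in each daughter:
Orlur: *hikelug
  hikelug → hiselug   [palatalisation]
  hiselug (rule 2 does not apply)
  hiselug → hiseluy   [unconditioned shift]
  giving Orlur hiseluy.
Orzilar: start from *hikelug.
  rule 1 (final devoicing): hikelug → hikeluk
  rule 2 (unconditioned shift): hikeluk → hikeruk
  ⇒ Orzilar hikeruk
Irkaie: *hikelug > hiselug > hirelug > hireluk  (by palatalisation, rhotacism, final devoicing)
*hikelug is the unique common source.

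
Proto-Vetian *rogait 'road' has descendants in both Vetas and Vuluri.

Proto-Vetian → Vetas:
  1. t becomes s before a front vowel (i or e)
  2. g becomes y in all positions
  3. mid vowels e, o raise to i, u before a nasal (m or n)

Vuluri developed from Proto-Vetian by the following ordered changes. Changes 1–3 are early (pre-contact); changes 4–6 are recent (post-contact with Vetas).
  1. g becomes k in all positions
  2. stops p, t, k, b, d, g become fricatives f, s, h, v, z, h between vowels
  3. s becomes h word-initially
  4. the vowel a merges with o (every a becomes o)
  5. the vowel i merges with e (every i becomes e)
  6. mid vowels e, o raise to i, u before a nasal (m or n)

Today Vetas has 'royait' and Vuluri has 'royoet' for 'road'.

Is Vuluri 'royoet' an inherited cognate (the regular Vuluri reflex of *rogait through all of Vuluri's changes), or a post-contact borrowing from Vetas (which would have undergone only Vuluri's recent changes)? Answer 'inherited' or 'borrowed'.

If inherited, *rogait would pass through all of Vuluri's changes:
Vuluri: *rogait
  rogait → rokait   [unconditioned shift]
  rokait → rohait   [intervocalic lenition]
  rohait (rule 3 does not apply)
  rohait → rohoit   [vowel merger]
  rohoit → rohoet   [vowel merger]
  rohoet (rule 6 does not apply)
  giving Vuluri rohoet.
If borrowed from Vetas 'royait' after the early changes, it would undergo only the recent ones:
  rule 4 (vowel merger): royait → royoit
  rule 5 (vowel merger): royoit → royoet
  rule 6 (pre-nasal raising): no change (royoet)
  ⇒ as a loan: royoet
Vuluri 'royoet' matches the loan outcome 'royoet', not the inherited 'rohoet' — it skipped the early Vuluri changes, so it was borrowed from Vetas.

borrowed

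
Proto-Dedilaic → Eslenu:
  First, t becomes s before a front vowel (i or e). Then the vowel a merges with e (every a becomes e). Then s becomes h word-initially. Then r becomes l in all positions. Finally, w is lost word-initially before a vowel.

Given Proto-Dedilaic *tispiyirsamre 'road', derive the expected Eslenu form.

Eslenu: *tispiyirsamre
  tispiyirsamre → sispiyirsamre   [palatalisation]
  sispiyirsamre → sispiyirsemre   [vowel merger]
  sispiyirsemre → hispiyirsemre   [debuccalisation]
  hispiyirsemre → hispiyilsemle   [unconditioned shift]
  hispiyilsemle (rule 5 does not apply)
  giving Eslenu hispiyilsemle.

hispiyilsemle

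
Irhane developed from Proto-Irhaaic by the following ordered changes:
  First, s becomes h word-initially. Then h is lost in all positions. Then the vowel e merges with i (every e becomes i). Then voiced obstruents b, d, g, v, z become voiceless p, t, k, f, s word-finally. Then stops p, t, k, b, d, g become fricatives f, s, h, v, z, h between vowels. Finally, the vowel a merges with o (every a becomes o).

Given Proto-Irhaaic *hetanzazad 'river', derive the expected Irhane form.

isonzozot

Irhane: *hetanzazad
  hetanzazad (rule 1 does not apply)
  hetanzazad → etanzazad   [h-loss]
  etanzazad → itanzazad   [vowel merger]
  itanzazad → itanzazat   [final devoicing]
  itanzazat → isanzazat   [intervocalic lenition]
  isanzazat → isonzozot   [vowel merger]
  giving Irhane isonzozot.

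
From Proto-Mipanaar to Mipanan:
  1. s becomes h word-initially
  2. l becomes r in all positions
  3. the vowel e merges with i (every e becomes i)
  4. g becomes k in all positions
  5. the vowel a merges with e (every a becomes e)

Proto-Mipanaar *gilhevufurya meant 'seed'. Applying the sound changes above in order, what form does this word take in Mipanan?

kirhivufurye

Mipanan: *gilhevufurya > girhevufurya > girhivufurya > kirhivufurya > kirhivufurye  (by unconditioned shift, vowel merger, unconditioned shift, vowel merger)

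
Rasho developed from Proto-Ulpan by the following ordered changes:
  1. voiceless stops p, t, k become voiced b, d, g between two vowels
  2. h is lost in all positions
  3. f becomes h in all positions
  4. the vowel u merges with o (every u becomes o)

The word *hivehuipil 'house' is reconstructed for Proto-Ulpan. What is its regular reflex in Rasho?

iveoibil

Rasho: *hivehuipil
  hivehuipil → hivehuibil   [intervocalic voicing]
  hivehuibil → iveuibil   [h-loss]
  iveuibil (rule 3 does not apply)
  iveuibil → iveoibil   [vowel merger]
  giving Rasho iveoibil.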